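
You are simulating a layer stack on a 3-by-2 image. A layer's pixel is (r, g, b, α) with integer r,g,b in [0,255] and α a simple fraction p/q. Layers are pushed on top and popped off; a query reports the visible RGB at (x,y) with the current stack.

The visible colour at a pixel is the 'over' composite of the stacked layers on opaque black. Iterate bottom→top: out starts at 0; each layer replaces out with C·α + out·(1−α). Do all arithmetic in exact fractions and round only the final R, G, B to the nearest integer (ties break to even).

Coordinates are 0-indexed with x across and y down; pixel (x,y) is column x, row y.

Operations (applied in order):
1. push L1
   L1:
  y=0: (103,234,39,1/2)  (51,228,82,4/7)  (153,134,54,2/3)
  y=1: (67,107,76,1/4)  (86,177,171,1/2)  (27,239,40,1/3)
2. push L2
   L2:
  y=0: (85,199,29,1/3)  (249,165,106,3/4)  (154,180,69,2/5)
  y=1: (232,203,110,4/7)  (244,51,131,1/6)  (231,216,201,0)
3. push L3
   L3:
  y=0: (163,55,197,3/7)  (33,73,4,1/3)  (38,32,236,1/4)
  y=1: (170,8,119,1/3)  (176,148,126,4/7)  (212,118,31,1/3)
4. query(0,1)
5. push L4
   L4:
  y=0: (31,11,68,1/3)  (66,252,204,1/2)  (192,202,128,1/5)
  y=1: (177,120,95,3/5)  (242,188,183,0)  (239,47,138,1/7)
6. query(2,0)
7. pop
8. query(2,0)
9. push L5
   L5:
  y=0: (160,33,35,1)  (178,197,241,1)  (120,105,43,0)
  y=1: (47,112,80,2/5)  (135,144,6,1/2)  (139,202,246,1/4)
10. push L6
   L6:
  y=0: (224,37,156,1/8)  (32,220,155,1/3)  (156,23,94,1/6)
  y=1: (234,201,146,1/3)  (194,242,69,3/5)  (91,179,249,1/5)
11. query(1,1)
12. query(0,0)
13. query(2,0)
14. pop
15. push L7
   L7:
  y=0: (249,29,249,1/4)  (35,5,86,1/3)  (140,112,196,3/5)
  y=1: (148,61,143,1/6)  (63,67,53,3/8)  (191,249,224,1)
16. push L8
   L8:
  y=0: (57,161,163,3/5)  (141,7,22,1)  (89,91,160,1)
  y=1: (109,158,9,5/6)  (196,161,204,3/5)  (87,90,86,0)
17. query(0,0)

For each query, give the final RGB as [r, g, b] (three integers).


(0,1) stack=L1,L2,L3; from [0,0,0]:
+L1 (α=1/4) → [67/4, 107/4, 19]
+L2 (α=4/7) → [559/4, 3569/28, 71]
+L3 (α=1/3) → [899/6, 1227/14, 87]
rounded: [150, 88, 87]

query (2,0) [L1,L2,L3,L4] — begin 0,0,0
after L1 α=2/3: [102, 268/3, 36]
after L2 α=2/5: [614/5, 628/5, 246/5]
after L3 α=1/4: [508/5, 511/5, 959/10]
after L4 α=1/5: [2992/25, 3054/25, 2558/25]
→ [120, 122, 102]

at x=2,y=0 over L1,L2,L3:
+L1 (α=2/3) → [102, 268/3, 36]
+L2 (α=2/5) → [614/5, 628/5, 246/5]
+L3 (α=1/4) → [508/5, 511/5, 959/10]
rounded: [102, 102, 96]

(1,1) stack=L1,L2,L3,L5,L6; from [0,0,0]:
L1 α=1/2: [43, 177/2, 171/2]
L2 α=1/6: [153/2, 329/4, 1117/12]
L3 α=4/7: [1867/14, 3355/28, 3133/28]
L5 α=1/2: [3757/28, 7387/56, 3301/56]
L6 α=3/5: [2381/14, 5543/28, 9097/140]
→ [170, 198, 65]

at x=0,y=0 over L1,L2,L3,L5,L6:
after L1 α=1/2: [103/2, 117, 39/2]
after L2 α=1/3: [188/3, 433/3, 68/3]
after L3 α=3/7: [317/3, 2227/21, 2045/21]
after L5 α=1: [160, 33, 35]
after L6 α=1/8: [168, 67/2, 401/8]
→ [168, 34, 50]

query (2,0) [L1,L2,L3,L5,L6] — begin 0,0,0
L1 α=2/3: [102, 268/3, 36]
L2 α=2/5: [614/5, 628/5, 246/5]
L3 α=1/4: [508/5, 511/5, 959/10]
L5 α=0: [508/5, 511/5, 959/10]
L6 α=1/6: [332/3, 89, 1147/12]
= [111, 89, 96]

query (0,0) [L1,L2,L3,L5,L7,L8] — begin 0,0,0
after L1 α=1/2: [103/2, 117, 39/2]
after L2 α=1/3: [188/3, 433/3, 68/3]
after L3 α=3/7: [317/3, 2227/21, 2045/21]
after L5 α=1: [160, 33, 35]
after L7 α=1/4: [729/4, 32, 177/2]
after L8 α=3/5: [1071/10, 547/5, 666/5]
= [107, 109, 133]


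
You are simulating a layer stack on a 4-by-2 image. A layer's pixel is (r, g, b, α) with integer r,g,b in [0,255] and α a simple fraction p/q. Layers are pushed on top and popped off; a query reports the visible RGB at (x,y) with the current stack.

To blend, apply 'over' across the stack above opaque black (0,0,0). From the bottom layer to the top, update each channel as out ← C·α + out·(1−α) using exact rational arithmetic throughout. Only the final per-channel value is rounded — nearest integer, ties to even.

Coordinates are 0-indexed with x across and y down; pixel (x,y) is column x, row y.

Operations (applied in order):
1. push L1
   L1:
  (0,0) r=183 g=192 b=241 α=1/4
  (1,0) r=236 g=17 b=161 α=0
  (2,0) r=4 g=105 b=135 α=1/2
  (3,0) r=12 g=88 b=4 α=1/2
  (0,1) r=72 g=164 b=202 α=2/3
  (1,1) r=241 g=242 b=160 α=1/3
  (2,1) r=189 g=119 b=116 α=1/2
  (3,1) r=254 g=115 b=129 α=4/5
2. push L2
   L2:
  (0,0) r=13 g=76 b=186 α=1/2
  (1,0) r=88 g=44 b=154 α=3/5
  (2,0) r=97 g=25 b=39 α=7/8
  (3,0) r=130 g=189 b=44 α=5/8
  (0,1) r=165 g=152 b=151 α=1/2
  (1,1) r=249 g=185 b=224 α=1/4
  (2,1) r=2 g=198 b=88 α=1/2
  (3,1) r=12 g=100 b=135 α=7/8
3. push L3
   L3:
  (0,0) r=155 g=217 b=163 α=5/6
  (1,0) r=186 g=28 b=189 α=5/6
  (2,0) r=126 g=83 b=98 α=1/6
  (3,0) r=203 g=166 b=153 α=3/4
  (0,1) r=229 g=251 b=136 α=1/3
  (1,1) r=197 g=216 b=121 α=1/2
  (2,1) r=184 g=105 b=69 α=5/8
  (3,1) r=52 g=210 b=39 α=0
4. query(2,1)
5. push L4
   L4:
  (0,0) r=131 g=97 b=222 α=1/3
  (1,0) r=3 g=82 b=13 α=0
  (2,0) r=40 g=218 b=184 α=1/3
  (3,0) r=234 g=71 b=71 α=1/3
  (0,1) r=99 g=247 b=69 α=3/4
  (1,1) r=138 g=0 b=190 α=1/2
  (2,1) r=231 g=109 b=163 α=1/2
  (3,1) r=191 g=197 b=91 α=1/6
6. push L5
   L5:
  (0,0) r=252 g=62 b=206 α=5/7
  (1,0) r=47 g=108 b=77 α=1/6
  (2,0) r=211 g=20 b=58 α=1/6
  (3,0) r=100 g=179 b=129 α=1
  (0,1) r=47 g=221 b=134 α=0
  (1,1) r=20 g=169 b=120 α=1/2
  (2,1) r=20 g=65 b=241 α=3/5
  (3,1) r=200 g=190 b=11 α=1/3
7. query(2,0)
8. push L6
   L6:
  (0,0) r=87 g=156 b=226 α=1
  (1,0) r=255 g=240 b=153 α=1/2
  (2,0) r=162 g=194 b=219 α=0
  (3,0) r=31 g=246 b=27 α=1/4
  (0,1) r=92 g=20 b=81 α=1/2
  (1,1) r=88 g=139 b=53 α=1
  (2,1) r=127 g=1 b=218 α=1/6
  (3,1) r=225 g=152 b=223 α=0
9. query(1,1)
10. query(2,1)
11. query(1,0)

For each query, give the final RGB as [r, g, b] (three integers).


query (2,1) [L1,L2,L3] — begin 0,0,0
after L1 α=1/2: [189/2, 119/2, 58]
after L2 α=1/2: [193/4, 515/4, 73]
after L3 α=5/8: [4259/32, 3645/32, 141/2]
= [133, 114, 70]

at x=2,y=0 over L1,L2,L3,L4,L5:
+L1 (α=1/2) → [2, 105/2, 135/2]
+L2 (α=7/8) → [681/8, 455/16, 681/16]
+L3 (α=1/6) → [1471/16, 1201/32, 4973/96]
+L4 (α=1/3) → [597/8, 1563/16, 13805/144]
+L5 (α=1/6) → [4673/48, 8135/96, 77377/864]
rounded: [97, 85, 90]

at x=1,y=1 over L1,L2,L3,L4,L5,L6:
+L1 (α=1/3) → [241/3, 242/3, 160/3]
+L2 (α=1/4) → [245/2, 427/4, 96]
+L3 (α=1/2) → [639/4, 1291/8, 217/2]
+L4 (α=1/2) → [1191/8, 1291/16, 597/4]
+L5 (α=1/2) → [1351/16, 3995/32, 1077/8]
+L6 (α=1) → [88, 139, 53]
rounded: [88, 139, 53]

(2,1) stack=L1,L2,L3,L4,L5,L6; from [0,0,0]:
+L1 (α=1/2) → [189/2, 119/2, 58]
+L2 (α=1/2) → [193/4, 515/4, 73]
+L3 (α=5/8) → [4259/32, 3645/32, 141/2]
+L4 (α=1/2) → [11651/64, 7133/64, 467/4]
+L5 (α=3/5) → [13571/160, 13373/160, 1913/10]
+L6 (α=1/6) → [17635/192, 13405/192, 783/4]
rounded: [92, 70, 196]

query (1,0) [L1,L2,L3,L4,L5,L6] — begin 0,0,0
+L1 (α=0) → [0, 0, 0]
+L2 (α=3/5) → [264/5, 132/5, 462/5]
+L3 (α=5/6) → [819/5, 416/15, 1729/10]
+L4 (α=0) → [819/5, 416/15, 1729/10]
+L5 (α=1/6) → [433/3, 370/9, 1883/12]
+L6 (α=1/2) → [599/3, 1265/9, 3719/24]
→ [200, 141, 155]


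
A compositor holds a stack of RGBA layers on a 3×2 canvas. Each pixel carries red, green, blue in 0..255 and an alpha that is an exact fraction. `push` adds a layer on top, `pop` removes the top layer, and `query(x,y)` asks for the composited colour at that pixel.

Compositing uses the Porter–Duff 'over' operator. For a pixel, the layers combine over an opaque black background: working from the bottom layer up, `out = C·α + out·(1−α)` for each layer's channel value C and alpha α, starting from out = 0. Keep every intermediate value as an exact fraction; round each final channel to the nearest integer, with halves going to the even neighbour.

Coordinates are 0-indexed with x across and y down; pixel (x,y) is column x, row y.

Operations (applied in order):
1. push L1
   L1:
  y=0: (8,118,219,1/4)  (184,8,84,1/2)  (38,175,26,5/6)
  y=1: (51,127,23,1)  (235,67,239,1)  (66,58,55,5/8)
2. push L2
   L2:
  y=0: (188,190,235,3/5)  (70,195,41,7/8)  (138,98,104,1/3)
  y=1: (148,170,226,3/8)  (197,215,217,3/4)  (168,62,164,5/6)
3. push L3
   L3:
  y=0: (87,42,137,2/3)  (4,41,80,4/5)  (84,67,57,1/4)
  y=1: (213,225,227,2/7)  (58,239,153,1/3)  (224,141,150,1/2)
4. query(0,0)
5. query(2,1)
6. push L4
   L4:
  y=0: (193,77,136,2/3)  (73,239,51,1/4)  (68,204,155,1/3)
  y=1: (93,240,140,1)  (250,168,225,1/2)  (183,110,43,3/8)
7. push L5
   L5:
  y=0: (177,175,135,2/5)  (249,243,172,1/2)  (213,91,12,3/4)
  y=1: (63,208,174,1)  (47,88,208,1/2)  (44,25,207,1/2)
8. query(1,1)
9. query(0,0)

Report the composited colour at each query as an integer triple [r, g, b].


at x=0,y=0 over L1,L2,L3:
L1 α=1/4: [2, 59/2, 219/4]
L2 α=3/5: [568/5, 629/5, 1629/10]
L3 α=2/3: [1438/15, 1049/15, 4369/30]
= [96, 70, 146]

at x=2,y=1 over L1,L2,L3:
L1 α=5/8: [165/4, 145/4, 275/8]
L2 α=5/6: [1175/8, 1385/24, 6835/48]
L3 α=1/2: [2967/16, 4769/48, 14035/96]
→ [185, 99, 146]

at x=1,y=1 over L1,L2,L3,L4,L5:
+L1 (α=1) → [235, 67, 239]
+L2 (α=3/4) → [413/2, 178, 445/2]
+L3 (α=1/3) → [157, 595/3, 598/3]
+L4 (α=1/2) → [407/2, 1099/6, 1273/6]
+L5 (α=1/2) → [501/4, 1627/12, 2521/12]
→ [125, 136, 210]

at x=0,y=0 over L1,L2,L3,L4,L5:
+L1 (α=1/4) → [2, 59/2, 219/4]
+L2 (α=3/5) → [568/5, 629/5, 1629/10]
+L3 (α=2/3) → [1438/15, 1049/15, 4369/30]
+L4 (α=2/3) → [7228/45, 3359/45, 12529/90]
+L5 (α=2/5) → [12538/75, 8609/75, 20629/150]
= [167, 115, 138]


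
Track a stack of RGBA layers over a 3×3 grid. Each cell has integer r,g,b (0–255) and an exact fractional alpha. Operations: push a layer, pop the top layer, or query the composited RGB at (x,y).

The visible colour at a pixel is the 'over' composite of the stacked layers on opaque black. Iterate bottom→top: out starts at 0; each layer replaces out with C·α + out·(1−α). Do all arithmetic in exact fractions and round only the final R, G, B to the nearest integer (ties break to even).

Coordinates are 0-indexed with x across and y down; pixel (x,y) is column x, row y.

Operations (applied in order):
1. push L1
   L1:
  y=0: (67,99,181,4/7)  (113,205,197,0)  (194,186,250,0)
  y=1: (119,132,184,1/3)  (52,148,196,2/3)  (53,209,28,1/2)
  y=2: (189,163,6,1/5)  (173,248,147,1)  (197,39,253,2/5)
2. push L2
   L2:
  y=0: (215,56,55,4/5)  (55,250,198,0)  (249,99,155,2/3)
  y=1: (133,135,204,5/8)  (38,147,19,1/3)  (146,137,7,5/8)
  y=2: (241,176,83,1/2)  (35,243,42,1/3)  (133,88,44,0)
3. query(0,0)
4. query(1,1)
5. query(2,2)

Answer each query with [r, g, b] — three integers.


at x=0,y=0 over L1,L2:
L1 α=4/7: [268/7, 396/7, 724/7]
L2 α=4/5: [6288/35, 1964/35, 2264/35]
= [180, 56, 65]

at x=1,y=1 over L1,L2:
+L1 (α=2/3) → [104/3, 296/3, 392/3]
+L2 (α=1/3) → [322/9, 1033/9, 841/9]
rounded: [36, 115, 93]

query (2,2) [L1,L2] — begin 0,0,0
+L1 (α=2/5) → [394/5, 78/5, 506/5]
+L2 (α=0) → [394/5, 78/5, 506/5]
→ [79, 16, 101]


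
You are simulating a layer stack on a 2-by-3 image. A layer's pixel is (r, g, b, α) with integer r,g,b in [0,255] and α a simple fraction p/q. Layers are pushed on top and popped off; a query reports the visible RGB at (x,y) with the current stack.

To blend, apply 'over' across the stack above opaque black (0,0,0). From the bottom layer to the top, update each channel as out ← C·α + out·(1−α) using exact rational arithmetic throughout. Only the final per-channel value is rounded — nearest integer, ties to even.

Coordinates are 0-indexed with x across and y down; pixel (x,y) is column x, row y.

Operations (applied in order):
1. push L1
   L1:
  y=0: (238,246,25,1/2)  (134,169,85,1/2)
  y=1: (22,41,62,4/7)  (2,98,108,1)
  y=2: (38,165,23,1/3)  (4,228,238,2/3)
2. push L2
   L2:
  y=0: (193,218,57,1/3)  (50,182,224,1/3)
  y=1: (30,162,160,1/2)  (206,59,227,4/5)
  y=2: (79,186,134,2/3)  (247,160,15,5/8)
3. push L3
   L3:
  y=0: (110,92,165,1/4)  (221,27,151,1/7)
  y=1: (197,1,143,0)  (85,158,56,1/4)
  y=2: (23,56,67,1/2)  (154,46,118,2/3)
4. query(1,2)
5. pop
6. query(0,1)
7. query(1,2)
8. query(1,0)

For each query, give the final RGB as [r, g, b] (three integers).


at x=1,y=2 over L1,L2,L3:
+L1 (α=2/3) → [8/3, 152, 476/3]
+L2 (α=5/8) → [1243/8, 157, 551/8]
+L3 (α=2/3) → [3707/24, 83, 813/8]
rounded: [154, 83, 102]

query (0,1) [L1,L2] — begin 0,0,0
after L1 α=4/7: [88/7, 164/7, 248/7]
after L2 α=1/2: [149/7, 649/7, 684/7]
→ [21, 93, 98]

(1,2) stack=L1,L2; from [0,0,0]:
after L1 α=2/3: [8/3, 152, 476/3]
after L2 α=5/8: [1243/8, 157, 551/8]
→ [155, 157, 69]

query (1,0) [L1,L2] — begin 0,0,0
L1 α=1/2: [67, 169/2, 85/2]
L2 α=1/3: [184/3, 117, 103]
→ [61, 117, 103]


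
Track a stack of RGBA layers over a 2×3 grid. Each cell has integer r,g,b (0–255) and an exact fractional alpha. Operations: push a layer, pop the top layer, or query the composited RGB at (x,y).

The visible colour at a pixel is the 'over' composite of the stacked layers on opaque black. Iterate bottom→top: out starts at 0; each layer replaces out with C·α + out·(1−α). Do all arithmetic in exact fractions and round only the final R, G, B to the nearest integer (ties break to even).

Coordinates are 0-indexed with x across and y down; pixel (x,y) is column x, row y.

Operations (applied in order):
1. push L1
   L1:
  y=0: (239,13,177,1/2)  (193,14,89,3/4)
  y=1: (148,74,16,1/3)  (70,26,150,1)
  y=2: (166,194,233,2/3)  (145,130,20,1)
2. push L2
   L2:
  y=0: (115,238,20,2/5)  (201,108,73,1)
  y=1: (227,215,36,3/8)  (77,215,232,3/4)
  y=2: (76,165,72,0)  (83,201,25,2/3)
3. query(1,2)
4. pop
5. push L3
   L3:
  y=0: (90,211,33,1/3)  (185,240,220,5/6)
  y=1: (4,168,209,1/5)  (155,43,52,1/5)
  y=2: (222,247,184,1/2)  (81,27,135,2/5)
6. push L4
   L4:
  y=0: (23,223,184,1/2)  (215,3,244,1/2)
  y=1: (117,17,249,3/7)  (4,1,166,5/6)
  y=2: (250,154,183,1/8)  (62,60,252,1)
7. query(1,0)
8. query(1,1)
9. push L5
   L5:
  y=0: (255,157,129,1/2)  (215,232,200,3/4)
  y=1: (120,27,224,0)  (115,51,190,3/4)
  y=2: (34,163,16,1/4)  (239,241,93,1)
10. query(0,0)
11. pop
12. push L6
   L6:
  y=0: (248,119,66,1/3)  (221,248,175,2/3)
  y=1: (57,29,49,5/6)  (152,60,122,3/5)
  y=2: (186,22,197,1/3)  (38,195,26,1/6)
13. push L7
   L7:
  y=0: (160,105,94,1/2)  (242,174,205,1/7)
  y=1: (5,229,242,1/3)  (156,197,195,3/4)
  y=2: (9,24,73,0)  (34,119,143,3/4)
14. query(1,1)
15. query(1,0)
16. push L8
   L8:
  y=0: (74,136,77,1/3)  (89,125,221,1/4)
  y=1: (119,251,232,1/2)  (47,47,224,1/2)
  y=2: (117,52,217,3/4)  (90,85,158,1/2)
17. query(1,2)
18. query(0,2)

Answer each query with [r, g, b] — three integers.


query (1,2) [L1,L2] — begin 0,0,0
after L1 α=1: [145, 130, 20]
after L2 α=2/3: [311/3, 532/3, 70/3]
rounded: [104, 177, 23]

(1,0) stack=L1,L3,L4; from [0,0,0]:
+L1 (α=3/4) → [579/4, 21/2, 267/4]
+L3 (α=5/6) → [4279/24, 807/4, 4667/24]
+L4 (α=1/2) → [9439/48, 819/8, 10523/48]
= [197, 102, 219]

at x=1,y=1 over L1,L3,L4:
after L1 α=1: [70, 26, 150]
after L3 α=1/5: [87, 147/5, 652/5]
after L4 α=5/6: [107/6, 86/15, 2401/15]
= [18, 6, 160]

at x=0,y=0 over L1,L3,L4,L5:
L1 α=1/2: [239/2, 13/2, 177/2]
L3 α=1/3: [329/3, 224/3, 70]
L4 α=1/2: [199/3, 893/6, 127]
L5 α=1/2: [482/3, 1835/12, 128]
→ [161, 153, 128]

query (1,1) [L1,L3,L4,L6,L7] — begin 0,0,0
+L1 (α=1) → [70, 26, 150]
+L3 (α=1/5) → [87, 147/5, 652/5]
+L4 (α=5/6) → [107/6, 86/15, 2401/15]
+L6 (α=3/5) → [295/3, 2872/75, 10292/75]
+L7 (α=3/4) → [1699/12, 47197/300, 54167/300]
→ [142, 157, 181]

query (1,0) [L1,L3,L4,L6,L7] — begin 0,0,0
+L1 (α=3/4) → [579/4, 21/2, 267/4]
+L3 (α=5/6) → [4279/24, 807/4, 4667/24]
+L4 (α=1/2) → [9439/48, 819/8, 10523/48]
+L6 (α=2/3) → [30655/144, 4787/24, 27323/144]
+L7 (α=1/7) → [5209/24, 5483/28, 32243/168]
→ [217, 196, 192]

(1,2) stack=L1,L3,L4,L6,L7,L8; from [0,0,0]:
L1 α=1: [145, 130, 20]
L3 α=2/5: [597/5, 444/5, 66]
L4 α=1: [62, 60, 252]
L6 α=1/6: [58, 165/2, 643/3]
L7 α=3/4: [40, 879/8, 965/6]
L8 α=1/2: [65, 1559/16, 1913/12]
= [65, 97, 159]

query (0,2) [L1,L3,L4,L6,L7,L8] — begin 0,0,0
L1 α=2/3: [332/3, 388/3, 466/3]
L3 α=1/2: [499/3, 1129/6, 509/3]
L4 α=1/8: [4243/24, 8827/48, 514/3]
L6 α=1/3: [6475/36, 9355/72, 1619/9]
L7 α=0: [6475/36, 9355/72, 1619/9]
L8 α=3/4: [19111/144, 20587/288, 3739/18]
rounded: [133, 71, 208]


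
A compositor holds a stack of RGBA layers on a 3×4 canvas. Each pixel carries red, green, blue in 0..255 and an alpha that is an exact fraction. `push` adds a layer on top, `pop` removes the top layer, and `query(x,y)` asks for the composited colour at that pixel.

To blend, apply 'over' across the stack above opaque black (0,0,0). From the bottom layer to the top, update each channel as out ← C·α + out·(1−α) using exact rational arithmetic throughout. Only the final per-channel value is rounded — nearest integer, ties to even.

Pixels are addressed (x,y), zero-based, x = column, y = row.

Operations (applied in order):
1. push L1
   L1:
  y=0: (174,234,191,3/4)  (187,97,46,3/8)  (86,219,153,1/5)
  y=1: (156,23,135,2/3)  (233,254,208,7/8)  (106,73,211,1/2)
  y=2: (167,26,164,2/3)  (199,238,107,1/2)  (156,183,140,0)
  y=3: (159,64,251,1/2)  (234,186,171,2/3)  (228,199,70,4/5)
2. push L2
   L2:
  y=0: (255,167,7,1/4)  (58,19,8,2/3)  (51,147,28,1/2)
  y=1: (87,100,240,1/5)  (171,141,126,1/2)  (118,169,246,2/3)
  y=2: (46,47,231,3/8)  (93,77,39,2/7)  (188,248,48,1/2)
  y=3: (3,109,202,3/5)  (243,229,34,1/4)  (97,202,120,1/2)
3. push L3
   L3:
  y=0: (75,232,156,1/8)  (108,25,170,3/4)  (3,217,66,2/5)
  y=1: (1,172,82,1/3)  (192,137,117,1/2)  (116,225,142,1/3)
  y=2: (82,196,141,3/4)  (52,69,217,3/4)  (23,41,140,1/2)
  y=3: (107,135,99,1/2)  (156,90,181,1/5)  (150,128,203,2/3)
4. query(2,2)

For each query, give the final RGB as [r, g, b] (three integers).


at x=2,y=2 over L1,L2,L3:
after L1 α=0: [0, 0, 0]
after L2 α=1/2: [94, 124, 24]
after L3 α=1/2: [117/2, 165/2, 82]
rounded: [58, 82, 82]


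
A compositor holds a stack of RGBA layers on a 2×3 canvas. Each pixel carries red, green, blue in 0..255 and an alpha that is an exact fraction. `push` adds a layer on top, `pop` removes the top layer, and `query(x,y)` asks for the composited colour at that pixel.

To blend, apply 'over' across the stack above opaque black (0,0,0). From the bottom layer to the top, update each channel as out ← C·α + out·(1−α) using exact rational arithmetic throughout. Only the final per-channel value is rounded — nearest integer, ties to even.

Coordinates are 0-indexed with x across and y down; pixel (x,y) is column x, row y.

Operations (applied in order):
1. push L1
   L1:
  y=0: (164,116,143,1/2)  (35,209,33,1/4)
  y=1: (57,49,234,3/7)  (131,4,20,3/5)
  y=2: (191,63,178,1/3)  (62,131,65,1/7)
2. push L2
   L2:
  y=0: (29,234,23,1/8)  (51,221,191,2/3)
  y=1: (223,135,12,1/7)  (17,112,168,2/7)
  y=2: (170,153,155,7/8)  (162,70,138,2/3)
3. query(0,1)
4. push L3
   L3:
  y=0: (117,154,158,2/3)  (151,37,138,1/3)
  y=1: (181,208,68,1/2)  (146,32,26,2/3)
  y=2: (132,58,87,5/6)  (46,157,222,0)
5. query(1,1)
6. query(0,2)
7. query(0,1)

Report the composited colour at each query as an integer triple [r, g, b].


at x=0,y=1 over L1,L2:
after L1 α=3/7: [171/7, 21, 702/7]
after L2 α=1/7: [2587/49, 261/7, 4296/49]
→ [53, 37, 88]

at x=1,y=1 over L1,L2,L3:
after L1 α=3/5: [393/5, 12/5, 12]
after L2 α=2/7: [61, 236/7, 396/7]
after L3 α=2/3: [353/3, 228/7, 760/21]
= [118, 33, 36]

(0,2) stack=L1,L2,L3; from [0,0,0]:
L1 α=1/3: [191/3, 21, 178/3]
L2 α=7/8: [3761/24, 273/2, 3433/24]
L3 α=5/6: [19601/144, 853/12, 13873/144]
rounded: [136, 71, 96]

query (0,1) [L1,L2,L3] — begin 0,0,0
L1 α=3/7: [171/7, 21, 702/7]
L2 α=1/7: [2587/49, 261/7, 4296/49]
L3 α=1/2: [5728/49, 1717/14, 3814/49]
rounded: [117, 123, 78]


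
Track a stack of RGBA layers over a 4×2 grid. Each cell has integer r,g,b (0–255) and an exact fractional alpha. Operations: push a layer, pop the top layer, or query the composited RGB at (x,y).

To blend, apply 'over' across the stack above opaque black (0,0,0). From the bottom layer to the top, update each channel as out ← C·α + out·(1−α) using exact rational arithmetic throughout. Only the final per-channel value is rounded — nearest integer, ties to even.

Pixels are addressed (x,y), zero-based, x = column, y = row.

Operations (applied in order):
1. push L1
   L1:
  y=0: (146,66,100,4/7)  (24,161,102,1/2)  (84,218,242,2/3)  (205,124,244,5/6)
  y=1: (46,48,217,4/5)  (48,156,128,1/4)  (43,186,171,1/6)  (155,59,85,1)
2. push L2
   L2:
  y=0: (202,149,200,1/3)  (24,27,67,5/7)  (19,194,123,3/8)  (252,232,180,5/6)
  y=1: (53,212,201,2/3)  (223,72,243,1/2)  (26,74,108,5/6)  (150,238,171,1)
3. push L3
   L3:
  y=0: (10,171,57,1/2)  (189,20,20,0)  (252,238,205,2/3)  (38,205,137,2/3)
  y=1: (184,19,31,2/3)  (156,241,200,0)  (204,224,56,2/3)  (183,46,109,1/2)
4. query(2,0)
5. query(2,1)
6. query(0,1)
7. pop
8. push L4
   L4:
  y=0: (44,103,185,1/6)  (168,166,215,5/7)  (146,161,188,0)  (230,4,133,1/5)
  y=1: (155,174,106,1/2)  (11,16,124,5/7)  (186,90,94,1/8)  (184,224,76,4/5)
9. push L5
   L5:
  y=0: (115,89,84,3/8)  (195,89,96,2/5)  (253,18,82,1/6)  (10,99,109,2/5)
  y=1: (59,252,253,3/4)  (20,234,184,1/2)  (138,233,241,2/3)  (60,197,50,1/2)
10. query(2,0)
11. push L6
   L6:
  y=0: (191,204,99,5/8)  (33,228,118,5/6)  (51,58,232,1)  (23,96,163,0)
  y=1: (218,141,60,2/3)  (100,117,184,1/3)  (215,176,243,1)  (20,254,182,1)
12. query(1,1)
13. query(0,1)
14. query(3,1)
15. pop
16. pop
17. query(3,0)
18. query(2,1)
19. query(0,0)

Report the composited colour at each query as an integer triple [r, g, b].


(2,0) stack=L1,L2,L3; from [0,0,0]:
L1 α=2/3: [56, 436/3, 484/3]
L2 α=3/8: [337/8, 1963/12, 3527/24]
L3 α=2/3: [4369/24, 7675/36, 13367/72]
= [182, 213, 186]

at x=2,y=1 over L1,L2,L3:
after L1 α=1/6: [43/6, 31, 57/2]
after L2 α=5/6: [823/36, 401/6, 379/4]
after L3 α=2/3: [15511/108, 3089/18, 827/12]
= [144, 172, 69]

(0,1) stack=L1,L2,L3; from [0,0,0]:
+L1 (α=4/5) → [184/5, 192/5, 868/5]
+L2 (α=2/3) → [238/5, 2312/15, 2878/15]
+L3 (α=2/3) → [2078/15, 2882/45, 3808/45]
→ [139, 64, 85]

query (2,0) [L1,L2,L4,L5] — begin 0,0,0
L1 α=2/3: [56, 436/3, 484/3]
L2 α=3/8: [337/8, 1963/12, 3527/24]
L4 α=0: [337/8, 1963/12, 3527/24]
L5 α=1/6: [3709/48, 10031/72, 19603/144]
rounded: [77, 139, 136]

(1,1) stack=L1,L2,L4,L5,L6; from [0,0,0]:
L1 α=1/4: [12, 39, 32]
L2 α=1/2: [235/2, 111/2, 275/2]
L4 α=5/7: [290/7, 191/7, 895/7]
L5 α=1/2: [215/7, 1829/14, 2183/14]
L6 α=1/3: [1130/21, 2648/21, 1157/7]
= [54, 126, 165]

(0,1) stack=L1,L2,L4,L5,L6; from [0,0,0]:
+L1 (α=4/5) → [184/5, 192/5, 868/5]
+L2 (α=2/3) → [238/5, 2312/15, 2878/15]
+L4 (α=1/2) → [1013/10, 2461/15, 2234/15]
+L5 (α=3/4) → [2783/40, 13801/60, 13619/60]
+L6 (α=2/3) → [6741/40, 30721/180, 20819/180]
→ [169, 171, 116]

(3,1) stack=L1,L2,L4,L5,L6; from [0,0,0]:
L1 α=1: [155, 59, 85]
L2 α=1: [150, 238, 171]
L4 α=4/5: [886/5, 1134/5, 95]
L5 α=1/2: [593/5, 2119/10, 145/2]
L6 α=1: [20, 254, 182]
= [20, 254, 182]

(3,0) stack=L1,L2,L4; from [0,0,0]:
L1 α=5/6: [1025/6, 310/3, 610/3]
L2 α=5/6: [8585/36, 1895/9, 1655/9]
L4 α=1/5: [2131/9, 7616/45, 7817/45]
= [237, 169, 174]

at x=2,y=1 over L1,L2,L4:
+L1 (α=1/6) → [43/6, 31, 57/2]
+L2 (α=5/6) → [823/36, 401/6, 379/4]
+L4 (α=1/8) → [12457/288, 3347/48, 3029/32]
= [43, 70, 95]

(0,0) stack=L1,L2,L4; from [0,0,0]:
after L1 α=4/7: [584/7, 264/7, 400/7]
after L2 α=1/3: [2582/21, 1571/21, 2200/21]
after L4 α=1/6: [6917/63, 5009/63, 14885/126]
= [110, 80, 118]


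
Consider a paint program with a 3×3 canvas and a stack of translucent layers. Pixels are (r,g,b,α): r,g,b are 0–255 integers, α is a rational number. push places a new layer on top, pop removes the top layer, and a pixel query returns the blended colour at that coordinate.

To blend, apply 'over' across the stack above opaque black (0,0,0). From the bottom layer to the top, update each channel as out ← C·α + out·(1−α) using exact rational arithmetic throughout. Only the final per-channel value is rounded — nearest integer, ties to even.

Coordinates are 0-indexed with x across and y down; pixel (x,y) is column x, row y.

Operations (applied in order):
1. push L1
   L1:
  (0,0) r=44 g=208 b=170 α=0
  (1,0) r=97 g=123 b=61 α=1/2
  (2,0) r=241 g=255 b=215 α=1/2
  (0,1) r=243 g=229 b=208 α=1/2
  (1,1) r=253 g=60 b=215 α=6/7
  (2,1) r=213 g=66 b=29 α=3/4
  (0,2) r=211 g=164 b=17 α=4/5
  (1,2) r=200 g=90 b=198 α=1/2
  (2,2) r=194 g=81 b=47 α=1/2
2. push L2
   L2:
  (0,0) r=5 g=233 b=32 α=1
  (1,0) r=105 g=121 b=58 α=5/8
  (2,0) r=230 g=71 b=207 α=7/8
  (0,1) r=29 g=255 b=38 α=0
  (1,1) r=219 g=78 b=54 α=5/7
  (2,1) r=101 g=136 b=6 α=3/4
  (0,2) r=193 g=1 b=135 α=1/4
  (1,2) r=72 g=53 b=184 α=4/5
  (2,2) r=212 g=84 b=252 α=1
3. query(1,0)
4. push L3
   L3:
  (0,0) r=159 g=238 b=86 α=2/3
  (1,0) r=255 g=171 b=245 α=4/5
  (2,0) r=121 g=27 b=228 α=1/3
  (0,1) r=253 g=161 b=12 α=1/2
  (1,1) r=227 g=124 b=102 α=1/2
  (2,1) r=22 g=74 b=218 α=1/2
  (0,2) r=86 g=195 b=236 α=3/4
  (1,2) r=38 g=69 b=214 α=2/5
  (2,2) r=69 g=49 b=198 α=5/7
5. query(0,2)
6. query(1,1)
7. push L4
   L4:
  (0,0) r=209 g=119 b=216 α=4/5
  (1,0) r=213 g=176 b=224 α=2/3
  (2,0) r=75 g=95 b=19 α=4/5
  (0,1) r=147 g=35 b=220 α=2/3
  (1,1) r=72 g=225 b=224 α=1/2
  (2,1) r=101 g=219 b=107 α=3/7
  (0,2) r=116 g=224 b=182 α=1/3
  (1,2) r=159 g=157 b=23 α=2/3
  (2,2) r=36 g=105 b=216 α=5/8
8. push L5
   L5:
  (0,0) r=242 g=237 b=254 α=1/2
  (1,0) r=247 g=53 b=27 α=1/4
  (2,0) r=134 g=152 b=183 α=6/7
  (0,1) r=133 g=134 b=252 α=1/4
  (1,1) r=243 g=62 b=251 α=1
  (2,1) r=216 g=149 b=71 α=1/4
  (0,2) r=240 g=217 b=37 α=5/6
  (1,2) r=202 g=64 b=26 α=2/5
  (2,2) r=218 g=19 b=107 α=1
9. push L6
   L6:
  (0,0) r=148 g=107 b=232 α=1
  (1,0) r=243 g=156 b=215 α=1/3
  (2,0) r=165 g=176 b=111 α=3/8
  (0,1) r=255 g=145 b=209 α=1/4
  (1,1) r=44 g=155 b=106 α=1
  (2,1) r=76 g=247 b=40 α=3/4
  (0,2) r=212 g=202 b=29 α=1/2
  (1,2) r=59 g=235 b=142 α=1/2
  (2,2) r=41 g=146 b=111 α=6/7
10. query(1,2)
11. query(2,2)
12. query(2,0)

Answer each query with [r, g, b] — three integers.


query (1,0) [L1,L2] — begin 0,0,0
+L1 (α=1/2) → [97/2, 123/2, 61/2]
+L2 (α=5/8) → [1341/16, 1579/16, 763/16]
→ [84, 99, 48]

at x=0,y=2 over L1,L2,L3:
L1 α=4/5: [844/5, 656/5, 68/5]
L2 α=1/4: [3497/20, 1973/20, 879/20]
L3 α=3/4: [8657/80, 13673/80, 15039/80]
= [108, 171, 188]

query (1,1) [L1,L2,L3] — begin 0,0,0
L1 α=6/7: [1518/7, 360/7, 1290/7]
L2 α=5/7: [10701/49, 3450/49, 4470/49]
L3 α=1/2: [10912/49, 4763/49, 4734/49]
rounded: [223, 97, 97]

(1,2) stack=L1,L2,L3,L4,L5,L6; from [0,0,0]:
after L1 α=1/2: [100, 45, 99]
after L2 α=4/5: [388/5, 257/5, 167]
after L3 α=2/5: [1544/25, 1461/25, 929/5]
after L4 α=2/3: [9494/75, 9311/75, 1159/15]
after L5 α=2/5: [19594/125, 12511/125, 1419/25]
after L6 α=1/2: [26969/250, 20943/125, 4969/50]
= [108, 168, 99]

query (2,2) [L1,L2,L3,L4,L5,L6] — begin 0,0,0
+L1 (α=1/2) → [97, 81/2, 47/2]
+L2 (α=1) → [212, 84, 252]
+L3 (α=5/7) → [769/7, 59, 1494/7]
+L4 (α=5/8) → [3567/56, 351/4, 6021/28]
+L5 (α=1) → [218, 19, 107]
+L6 (α=6/7) → [464/7, 895/7, 773/7]
→ [66, 128, 110]

query (2,0) [L1,L2,L3,L4,L5,L6] — begin 0,0,0
after L1 α=1/2: [241/2, 255/2, 215/2]
after L2 α=7/8: [3461/16, 1249/16, 3113/16]
after L3 α=1/3: [4429/24, 1465/24, 4937/24]
after L4 α=4/5: [11629/120, 2117/24, 6761/120]
after L5 α=6/7: [108109/840, 24005/168, 138521/840]
after L6 α=3/8: [191269/1344, 208729/1344, 194465/1344]
= [142, 155, 145]


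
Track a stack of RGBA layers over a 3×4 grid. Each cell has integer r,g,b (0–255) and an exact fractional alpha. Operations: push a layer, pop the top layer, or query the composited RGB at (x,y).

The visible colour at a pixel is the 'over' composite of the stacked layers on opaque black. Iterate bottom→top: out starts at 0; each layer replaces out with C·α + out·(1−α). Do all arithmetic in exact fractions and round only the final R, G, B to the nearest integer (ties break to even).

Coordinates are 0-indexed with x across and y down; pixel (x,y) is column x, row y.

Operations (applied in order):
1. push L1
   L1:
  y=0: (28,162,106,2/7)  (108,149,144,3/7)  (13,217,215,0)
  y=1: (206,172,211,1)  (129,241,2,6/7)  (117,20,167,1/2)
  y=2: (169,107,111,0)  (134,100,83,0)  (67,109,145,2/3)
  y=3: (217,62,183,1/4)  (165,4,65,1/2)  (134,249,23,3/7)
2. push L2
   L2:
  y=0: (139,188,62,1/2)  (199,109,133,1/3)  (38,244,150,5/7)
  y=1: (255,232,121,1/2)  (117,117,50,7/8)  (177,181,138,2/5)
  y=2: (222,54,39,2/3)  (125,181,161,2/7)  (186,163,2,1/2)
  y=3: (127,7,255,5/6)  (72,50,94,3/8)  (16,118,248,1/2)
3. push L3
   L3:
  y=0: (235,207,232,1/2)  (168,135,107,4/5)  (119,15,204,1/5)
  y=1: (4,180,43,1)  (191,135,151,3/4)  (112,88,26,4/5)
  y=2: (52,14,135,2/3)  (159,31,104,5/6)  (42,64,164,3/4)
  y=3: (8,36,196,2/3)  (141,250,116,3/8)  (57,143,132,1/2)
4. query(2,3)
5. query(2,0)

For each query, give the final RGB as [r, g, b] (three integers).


at x=2,y=3 over L1,L2,L3:
+L1 (α=3/7) → [402/7, 747/7, 69/7]
+L2 (α=1/2) → [257/7, 1573/14, 1805/14]
+L3 (α=1/2) → [328/7, 3575/28, 3653/28]
→ [47, 128, 130]

(2,0) stack=L1,L2,L3; from [0,0,0]:
L1 α=0: [0, 0, 0]
L2 α=5/7: [190/7, 1220/7, 750/7]
L3 α=1/5: [1593/35, 997/7, 4428/35]
rounded: [46, 142, 127]


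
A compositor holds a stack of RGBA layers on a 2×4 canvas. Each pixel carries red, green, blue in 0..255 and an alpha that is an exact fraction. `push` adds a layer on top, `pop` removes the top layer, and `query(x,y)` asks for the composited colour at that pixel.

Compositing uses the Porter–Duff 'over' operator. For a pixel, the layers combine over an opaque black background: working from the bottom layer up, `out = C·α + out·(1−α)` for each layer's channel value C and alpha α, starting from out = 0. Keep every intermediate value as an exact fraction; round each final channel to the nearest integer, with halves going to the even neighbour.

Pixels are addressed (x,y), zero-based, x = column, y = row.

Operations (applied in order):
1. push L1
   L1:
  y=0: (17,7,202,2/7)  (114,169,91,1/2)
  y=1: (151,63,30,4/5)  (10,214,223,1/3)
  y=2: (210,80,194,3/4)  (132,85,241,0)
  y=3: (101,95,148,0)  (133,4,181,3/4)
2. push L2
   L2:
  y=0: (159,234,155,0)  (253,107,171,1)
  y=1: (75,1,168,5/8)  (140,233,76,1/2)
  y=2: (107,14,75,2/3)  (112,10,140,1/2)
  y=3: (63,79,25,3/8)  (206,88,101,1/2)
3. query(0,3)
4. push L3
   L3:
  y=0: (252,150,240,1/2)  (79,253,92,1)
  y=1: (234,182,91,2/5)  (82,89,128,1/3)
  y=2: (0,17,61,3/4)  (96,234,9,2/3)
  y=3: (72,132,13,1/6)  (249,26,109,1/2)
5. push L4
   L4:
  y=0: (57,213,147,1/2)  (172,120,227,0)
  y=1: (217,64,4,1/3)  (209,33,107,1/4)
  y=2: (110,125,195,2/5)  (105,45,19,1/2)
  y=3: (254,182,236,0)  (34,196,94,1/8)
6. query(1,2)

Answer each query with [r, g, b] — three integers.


(0,3) stack=L1,L2; from [0,0,0]:
+L1 (α=0) → [0, 0, 0]
+L2 (α=3/8) → [189/8, 237/8, 75/8]
rounded: [24, 30, 9]

at x=1,y=2 over L1,L2,L3,L4:
after L1 α=0: [0, 0, 0]
after L2 α=1/2: [56, 5, 70]
after L3 α=2/3: [248/3, 473/3, 88/3]
after L4 α=1/2: [563/6, 304/3, 145/6]
= [94, 101, 24]


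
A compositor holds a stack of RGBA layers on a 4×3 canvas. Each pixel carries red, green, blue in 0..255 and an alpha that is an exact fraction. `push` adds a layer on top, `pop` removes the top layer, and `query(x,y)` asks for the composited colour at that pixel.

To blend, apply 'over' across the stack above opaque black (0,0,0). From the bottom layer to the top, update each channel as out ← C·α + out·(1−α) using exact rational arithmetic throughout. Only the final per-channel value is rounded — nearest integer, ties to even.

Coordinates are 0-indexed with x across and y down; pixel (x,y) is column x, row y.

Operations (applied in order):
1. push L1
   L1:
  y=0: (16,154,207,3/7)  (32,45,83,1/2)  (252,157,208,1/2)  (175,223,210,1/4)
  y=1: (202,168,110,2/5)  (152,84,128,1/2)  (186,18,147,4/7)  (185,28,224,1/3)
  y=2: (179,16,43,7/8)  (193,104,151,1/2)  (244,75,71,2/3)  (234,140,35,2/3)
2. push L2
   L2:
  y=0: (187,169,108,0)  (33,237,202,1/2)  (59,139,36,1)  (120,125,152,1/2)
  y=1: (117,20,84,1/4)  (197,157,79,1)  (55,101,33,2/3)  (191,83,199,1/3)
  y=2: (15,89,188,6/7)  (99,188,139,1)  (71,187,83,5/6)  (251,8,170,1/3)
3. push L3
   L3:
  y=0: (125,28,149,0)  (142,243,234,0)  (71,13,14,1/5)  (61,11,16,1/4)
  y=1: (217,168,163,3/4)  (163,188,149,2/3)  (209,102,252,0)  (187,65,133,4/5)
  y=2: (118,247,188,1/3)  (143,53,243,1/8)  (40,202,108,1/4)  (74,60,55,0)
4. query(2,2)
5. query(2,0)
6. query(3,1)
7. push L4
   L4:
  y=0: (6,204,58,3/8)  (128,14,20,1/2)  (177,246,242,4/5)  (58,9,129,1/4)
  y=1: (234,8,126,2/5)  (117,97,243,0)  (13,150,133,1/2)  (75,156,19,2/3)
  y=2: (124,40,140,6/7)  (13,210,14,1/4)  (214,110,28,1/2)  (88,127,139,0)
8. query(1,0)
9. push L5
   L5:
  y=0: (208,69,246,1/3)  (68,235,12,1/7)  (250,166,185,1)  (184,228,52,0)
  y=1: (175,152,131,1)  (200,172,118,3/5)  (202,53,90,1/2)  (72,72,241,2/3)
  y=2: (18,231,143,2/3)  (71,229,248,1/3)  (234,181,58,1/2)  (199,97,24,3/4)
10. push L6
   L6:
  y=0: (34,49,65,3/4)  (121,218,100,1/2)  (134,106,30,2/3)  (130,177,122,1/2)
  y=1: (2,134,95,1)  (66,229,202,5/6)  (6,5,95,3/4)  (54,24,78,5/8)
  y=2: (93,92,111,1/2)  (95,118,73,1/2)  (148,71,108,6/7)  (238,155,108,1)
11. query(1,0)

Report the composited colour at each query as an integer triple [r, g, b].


at x=2,y=2 over L1,L2,L3:
after L1 α=2/3: [488/3, 50, 142/3]
after L2 α=5/6: [1553/18, 985/6, 1387/18]
after L3 α=1/4: [1793/24, 1389/8, 2035/24]
= [75, 174, 85]

(2,0) stack=L1,L2,L3; from [0,0,0]:
+L1 (α=1/2) → [126, 157/2, 104]
+L2 (α=1) → [59, 139, 36]
+L3 (α=1/5) → [307/5, 569/5, 158/5]
rounded: [61, 114, 32]

at x=3,y=1 over L1,L2,L3:
+L1 (α=1/3) → [185/3, 28/3, 224/3]
+L2 (α=1/3) → [943/9, 305/9, 1045/9]
+L3 (α=4/5) → [1535/9, 529/9, 5833/45]
= [171, 59, 130]

query (1,0) [L1,L2,L3,L4] — begin 0,0,0
+L1 (α=1/2) → [16, 45/2, 83/2]
+L2 (α=1/2) → [49/2, 519/4, 487/4]
+L3 (α=0) → [49/2, 519/4, 487/4]
+L4 (α=1/2) → [305/4, 575/8, 567/8]
rounded: [76, 72, 71]

query (1,0) [L1,L2,L3,L4,L5,L6] — begin 0,0,0
after L1 α=1/2: [16, 45/2, 83/2]
after L2 α=1/2: [49/2, 519/4, 487/4]
after L3 α=0: [49/2, 519/4, 487/4]
after L4 α=1/2: [305/4, 575/8, 567/8]
after L5 α=1/7: [1051/14, 2665/28, 1749/28]
after L6 α=1/2: [2745/28, 8769/56, 4549/56]
rounded: [98, 157, 81]


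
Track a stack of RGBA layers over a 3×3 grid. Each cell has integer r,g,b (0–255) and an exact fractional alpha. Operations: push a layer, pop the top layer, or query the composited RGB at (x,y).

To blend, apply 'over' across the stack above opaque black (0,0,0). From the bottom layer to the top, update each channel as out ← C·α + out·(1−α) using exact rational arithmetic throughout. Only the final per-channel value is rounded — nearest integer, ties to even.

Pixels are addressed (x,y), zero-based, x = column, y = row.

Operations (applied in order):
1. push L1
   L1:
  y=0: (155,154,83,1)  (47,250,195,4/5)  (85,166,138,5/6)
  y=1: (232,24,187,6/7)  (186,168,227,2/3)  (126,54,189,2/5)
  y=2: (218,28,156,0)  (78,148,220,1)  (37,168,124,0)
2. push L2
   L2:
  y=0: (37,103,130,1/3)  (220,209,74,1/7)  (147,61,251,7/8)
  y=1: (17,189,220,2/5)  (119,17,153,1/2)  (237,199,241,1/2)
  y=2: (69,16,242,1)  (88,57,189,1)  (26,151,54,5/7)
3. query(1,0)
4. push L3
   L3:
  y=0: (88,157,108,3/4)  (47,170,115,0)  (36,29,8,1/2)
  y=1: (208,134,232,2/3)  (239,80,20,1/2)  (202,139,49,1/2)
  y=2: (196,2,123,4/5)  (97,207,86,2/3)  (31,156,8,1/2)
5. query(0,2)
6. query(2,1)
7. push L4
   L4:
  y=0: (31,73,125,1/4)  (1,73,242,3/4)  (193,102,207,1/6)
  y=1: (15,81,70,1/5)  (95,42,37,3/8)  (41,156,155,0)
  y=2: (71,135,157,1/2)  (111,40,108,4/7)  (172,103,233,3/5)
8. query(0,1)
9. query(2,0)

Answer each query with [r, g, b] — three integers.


query (1,0) [L1,L2] — begin 0,0,0
after L1 α=4/5: [188/5, 200, 156]
after L2 α=1/7: [2228/35, 1409/7, 1010/7]
= [64, 201, 144]

query (0,2) [L1,L2,L3] — begin 0,0,0
L1 α=0: [0, 0, 0]
L2 α=1: [69, 16, 242]
L3 α=4/5: [853/5, 24/5, 734/5]
→ [171, 5, 147]

query (2,1) [L1,L2,L3] — begin 0,0,0
L1 α=2/5: [252/5, 108/5, 378/5]
L2 α=1/2: [1437/10, 1103/10, 1583/10]
L3 α=1/2: [3457/20, 2493/20, 2073/20]
→ [173, 125, 104]

(0,1) stack=L1,L2,L3,L4; from [0,0,0]:
after L1 α=6/7: [1392/7, 144/7, 1122/7]
after L2 α=2/5: [4414/35, 3078/35, 6446/35]
after L3 α=2/3: [18974/105, 12458/105, 7562/35]
after L4 α=1/5: [77471/525, 58337/525, 32698/175]
rounded: [148, 111, 187]

(2,0) stack=L1,L2,L3,L4; from [0,0,0]:
L1 α=5/6: [425/6, 415/3, 115]
L2 α=7/8: [6599/48, 212/3, 234]
L3 α=1/2: [8327/96, 299/6, 121]
L4 α=1/6: [60163/576, 2107/36, 406/3]
= [104, 59, 135]


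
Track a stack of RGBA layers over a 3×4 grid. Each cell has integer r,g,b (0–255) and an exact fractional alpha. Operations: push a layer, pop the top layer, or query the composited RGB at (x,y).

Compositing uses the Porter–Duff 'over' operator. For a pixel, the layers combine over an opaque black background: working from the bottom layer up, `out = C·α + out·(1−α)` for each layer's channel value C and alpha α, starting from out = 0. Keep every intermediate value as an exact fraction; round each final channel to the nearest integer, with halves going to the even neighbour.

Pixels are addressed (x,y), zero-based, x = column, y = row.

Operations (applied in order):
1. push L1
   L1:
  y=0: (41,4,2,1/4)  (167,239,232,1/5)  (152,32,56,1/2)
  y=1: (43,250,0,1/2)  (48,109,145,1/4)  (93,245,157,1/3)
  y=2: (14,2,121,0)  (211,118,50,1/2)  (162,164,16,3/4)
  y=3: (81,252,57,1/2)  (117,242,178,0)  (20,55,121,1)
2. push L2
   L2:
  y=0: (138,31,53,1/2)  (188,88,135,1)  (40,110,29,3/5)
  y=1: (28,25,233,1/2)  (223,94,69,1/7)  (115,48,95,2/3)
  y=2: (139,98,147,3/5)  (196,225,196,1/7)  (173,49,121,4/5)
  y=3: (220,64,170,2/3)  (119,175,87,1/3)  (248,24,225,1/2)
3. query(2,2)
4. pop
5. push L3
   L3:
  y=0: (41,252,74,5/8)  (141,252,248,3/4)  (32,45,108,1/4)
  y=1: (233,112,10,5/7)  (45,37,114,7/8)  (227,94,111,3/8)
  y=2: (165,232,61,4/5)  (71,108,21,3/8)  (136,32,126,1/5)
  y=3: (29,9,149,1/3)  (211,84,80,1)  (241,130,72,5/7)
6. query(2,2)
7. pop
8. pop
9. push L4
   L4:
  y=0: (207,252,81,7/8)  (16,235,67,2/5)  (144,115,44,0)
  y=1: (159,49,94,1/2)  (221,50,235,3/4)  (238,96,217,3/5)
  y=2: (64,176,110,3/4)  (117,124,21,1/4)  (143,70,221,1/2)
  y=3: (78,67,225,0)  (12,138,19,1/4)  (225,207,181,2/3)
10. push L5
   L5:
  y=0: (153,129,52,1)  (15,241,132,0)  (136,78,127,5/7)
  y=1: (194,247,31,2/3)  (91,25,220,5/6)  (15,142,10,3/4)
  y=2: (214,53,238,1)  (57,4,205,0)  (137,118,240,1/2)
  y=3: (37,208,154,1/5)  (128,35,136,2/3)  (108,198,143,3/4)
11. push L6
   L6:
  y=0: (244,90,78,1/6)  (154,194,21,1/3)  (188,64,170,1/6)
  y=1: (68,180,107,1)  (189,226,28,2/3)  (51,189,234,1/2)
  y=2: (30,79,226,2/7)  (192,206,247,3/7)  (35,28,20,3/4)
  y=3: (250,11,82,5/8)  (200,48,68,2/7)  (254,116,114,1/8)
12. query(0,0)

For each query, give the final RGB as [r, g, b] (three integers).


at x=2,y=2 over L1,L2:
after L1 α=3/4: [243/2, 123, 12]
after L2 α=4/5: [1627/10, 319/5, 496/5]
→ [163, 64, 99]

at x=2,y=2 over L1,L3:
after L1 α=3/4: [243/2, 123, 12]
after L3 α=1/5: [622/5, 524/5, 174/5]
rounded: [124, 105, 35]

(0,0) stack=L4,L5,L6; from [0,0,0]:
+L4 (α=7/8) → [1449/8, 441/2, 567/8]
+L5 (α=1) → [153, 129, 52]
+L6 (α=1/6) → [1009/6, 245/2, 169/3]
→ [168, 122, 56]


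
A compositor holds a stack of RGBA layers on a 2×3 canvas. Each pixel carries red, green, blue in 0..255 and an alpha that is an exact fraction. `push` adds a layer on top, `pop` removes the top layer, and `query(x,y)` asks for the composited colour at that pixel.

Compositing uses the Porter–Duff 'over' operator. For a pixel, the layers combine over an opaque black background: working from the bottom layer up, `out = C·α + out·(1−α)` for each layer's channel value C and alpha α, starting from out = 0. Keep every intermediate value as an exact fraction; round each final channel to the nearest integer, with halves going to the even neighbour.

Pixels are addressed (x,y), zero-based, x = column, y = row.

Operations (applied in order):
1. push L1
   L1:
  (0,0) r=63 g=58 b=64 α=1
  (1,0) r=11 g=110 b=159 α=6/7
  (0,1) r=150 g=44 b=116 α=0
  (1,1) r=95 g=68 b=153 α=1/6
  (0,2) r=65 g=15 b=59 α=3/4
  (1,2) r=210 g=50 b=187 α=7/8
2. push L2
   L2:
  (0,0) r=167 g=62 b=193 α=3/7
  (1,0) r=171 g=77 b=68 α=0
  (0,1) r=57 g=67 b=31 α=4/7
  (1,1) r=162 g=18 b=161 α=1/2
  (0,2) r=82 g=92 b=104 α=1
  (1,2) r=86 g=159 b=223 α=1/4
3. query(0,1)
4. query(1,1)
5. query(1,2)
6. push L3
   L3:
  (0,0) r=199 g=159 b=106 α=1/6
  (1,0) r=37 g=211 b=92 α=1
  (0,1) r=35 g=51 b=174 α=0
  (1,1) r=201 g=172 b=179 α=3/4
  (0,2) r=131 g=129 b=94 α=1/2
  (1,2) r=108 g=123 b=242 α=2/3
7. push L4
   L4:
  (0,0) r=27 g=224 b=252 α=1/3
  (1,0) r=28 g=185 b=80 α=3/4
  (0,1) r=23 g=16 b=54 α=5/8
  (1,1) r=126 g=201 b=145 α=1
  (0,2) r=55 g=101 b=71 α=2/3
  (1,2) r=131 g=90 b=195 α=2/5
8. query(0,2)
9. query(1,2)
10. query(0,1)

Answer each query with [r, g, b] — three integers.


(0,1) stack=L1,L2; from [0,0,0]:
+L1 (α=0) → [0, 0, 0]
+L2 (α=4/7) → [228/7, 268/7, 124/7]
rounded: [33, 38, 18]

query (1,1) [L1,L2] — begin 0,0,0
+L1 (α=1/6) → [95/6, 34/3, 51/2]
+L2 (α=1/2) → [1067/12, 44/3, 373/4]
rounded: [89, 15, 93]

(1,2) stack=L1,L2; from [0,0,0]:
after L1 α=7/8: [735/4, 175/4, 1309/8]
after L2 α=1/4: [2549/16, 1161/16, 5711/32]
rounded: [159, 73, 178]

at x=0,y=2 over L1,L2,L3,L4:
+L1 (α=3/4) → [195/4, 45/4, 177/4]
+L2 (α=1) → [82, 92, 104]
+L3 (α=1/2) → [213/2, 221/2, 99]
+L4 (α=2/3) → [433/6, 625/6, 241/3]
→ [72, 104, 80]

(1,2) stack=L1,L2,L3,L4; from [0,0,0]:
after L1 α=7/8: [735/4, 175/4, 1309/8]
after L2 α=1/4: [2549/16, 1161/16, 5711/32]
after L3 α=2/3: [6005/48, 1699/16, 21199/96]
after L4 α=2/5: [10197/80, 7977/80, 33679/160]
rounded: [127, 100, 210]

query (0,1) [L1,L2,L3,L4] — begin 0,0,0
+L1 (α=0) → [0, 0, 0]
+L2 (α=4/7) → [228/7, 268/7, 124/7]
+L3 (α=0) → [228/7, 268/7, 124/7]
+L4 (α=5/8) → [1489/56, 341/14, 1131/28]
→ [27, 24, 40]
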